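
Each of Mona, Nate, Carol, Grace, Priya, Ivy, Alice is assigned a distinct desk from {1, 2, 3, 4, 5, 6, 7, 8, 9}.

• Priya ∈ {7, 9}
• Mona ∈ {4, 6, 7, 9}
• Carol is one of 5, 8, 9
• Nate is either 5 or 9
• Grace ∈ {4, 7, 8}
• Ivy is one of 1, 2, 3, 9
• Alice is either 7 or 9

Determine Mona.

Priya and Alice share exactly the 2 values {7, 9}; by pigeonhole those values go to them, so strike 7, 9 from Mona, Nate, Carol, Grace, Ivy.
Nate must be 5 (only option left). Strike 5 from Carol.
Carol has just one choice, so Carol = 8. Eliminate 8 elsewhere: Grace.
Grace must be 4 (only option left). Strike 4 from Mona.
So Mona = 6.

6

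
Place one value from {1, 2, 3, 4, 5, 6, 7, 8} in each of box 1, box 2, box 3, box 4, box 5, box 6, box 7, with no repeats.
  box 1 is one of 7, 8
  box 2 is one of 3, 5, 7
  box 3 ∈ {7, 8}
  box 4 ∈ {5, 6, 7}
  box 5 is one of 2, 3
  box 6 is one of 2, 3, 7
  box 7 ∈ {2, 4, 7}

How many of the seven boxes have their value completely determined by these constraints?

3

The 7 variables draw from only 7 values {2, 3, 4, 5, 6, 7, 8}, so each is used; only box 7 can be 4, hence box 7 = 4.
The 6 still-open variables draw from only 6 values {2, 3, 5, 6, 7, 8}, so each is used; only box 4 can be 6, hence box 4 = 6.
The 5 still-open variables draw from only 5 values {2, 3, 5, 7, 8}, so each is used; only box 2 can be 5, hence box 2 = 5.
The 2 variables box 1 and box 3 are confined to {7, 8}, which locks those values in; drop them from box 6.
Determined: box 2=5, box 4=6, box 7=4. The other boxes each still have more than one consistent value. That makes 3.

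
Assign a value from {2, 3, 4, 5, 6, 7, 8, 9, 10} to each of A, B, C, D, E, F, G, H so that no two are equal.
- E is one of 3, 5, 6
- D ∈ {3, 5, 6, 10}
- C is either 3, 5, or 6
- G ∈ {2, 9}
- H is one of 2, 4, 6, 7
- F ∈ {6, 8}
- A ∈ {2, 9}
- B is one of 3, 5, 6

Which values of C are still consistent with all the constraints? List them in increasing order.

A and G share exactly the 2 values {2, 9}; by pigeonhole those values go to them, so strike 2, 9 from H.
B, C, E share exactly the 3 values {3, 5, 6}; by pigeonhole those values go to them, so strike 3, 5, 6 from D, F, H.
D's domain is down to {10}, so D = 10.
F's domain is down to {8}, so F = 8.
No further eliminations apply; C can still be any of 3, 5, 6.

3, 5, 6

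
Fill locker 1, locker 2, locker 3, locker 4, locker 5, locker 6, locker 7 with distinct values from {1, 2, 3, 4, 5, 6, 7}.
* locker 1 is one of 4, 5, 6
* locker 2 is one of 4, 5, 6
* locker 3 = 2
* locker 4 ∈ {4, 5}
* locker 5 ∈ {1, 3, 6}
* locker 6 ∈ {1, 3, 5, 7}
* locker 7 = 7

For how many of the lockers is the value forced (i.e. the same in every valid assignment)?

locker 3 has just one choice, so locker 3 = 2.
locker 7's domain is down to {7}, so locker 7 = 7. So locker 6 can't be 7.
locker 1, locker 2, locker 4 share exactly the 3 values {4, 5, 6}; by pigeonhole those values go to them, so strike 4, 5, 6 from locker 5, locker 6.
Determined: locker 3=2, locker 7=7. The other lockers each still have more than one consistent value. That makes 2.

2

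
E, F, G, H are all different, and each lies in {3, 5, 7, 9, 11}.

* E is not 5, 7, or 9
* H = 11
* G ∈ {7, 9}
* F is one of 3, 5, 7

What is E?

H's domain is down to {11}, so H = 11. Eliminate 11 elsewhere: E.
So E = 3.

3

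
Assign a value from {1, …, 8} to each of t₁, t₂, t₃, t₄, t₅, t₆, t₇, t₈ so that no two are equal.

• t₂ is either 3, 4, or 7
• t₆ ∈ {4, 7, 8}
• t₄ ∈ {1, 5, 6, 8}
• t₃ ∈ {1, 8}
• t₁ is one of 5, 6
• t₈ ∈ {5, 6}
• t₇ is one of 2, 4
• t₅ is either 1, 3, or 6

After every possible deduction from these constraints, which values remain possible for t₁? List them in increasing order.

5, 6

The 8 variables draw from only 8 values {1, 2, 3, 4, 5, 6, 7, 8}, so each is used; only t₇ can be 2, hence t₇ = 2.
The 2 variables t₁ and t₈ are confined to {5, 6}, which locks those values in; drop them from t₄, t₅.
t₃ and t₄ between them cover only {1, 8} — a naked pair. Remove those values from t₅, t₆.
That leaves t₅ = 3. So t₂ can't be 3.
No further eliminations apply; t₁ can still be any of 5, 6.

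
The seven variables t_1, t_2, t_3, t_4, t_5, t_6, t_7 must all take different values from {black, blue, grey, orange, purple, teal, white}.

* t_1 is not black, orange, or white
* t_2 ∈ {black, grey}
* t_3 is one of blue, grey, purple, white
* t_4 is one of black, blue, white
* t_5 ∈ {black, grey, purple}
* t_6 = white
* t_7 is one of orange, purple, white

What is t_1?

t_6 has just one choice, so t_6 = white. Strike white from t_3, t_4, t_7.
Among the 6 still-open variables, orange fits only t_7 (and all 6 values in {black, blue, grey, orange, purple, teal} must be used), so t_7 = orange.
The 5 still-open variables together cover exactly {black, blue, grey, purple, teal} — 5 values for 5 variables — and teal appears only in t_1's list, so t_1 = teal.

teal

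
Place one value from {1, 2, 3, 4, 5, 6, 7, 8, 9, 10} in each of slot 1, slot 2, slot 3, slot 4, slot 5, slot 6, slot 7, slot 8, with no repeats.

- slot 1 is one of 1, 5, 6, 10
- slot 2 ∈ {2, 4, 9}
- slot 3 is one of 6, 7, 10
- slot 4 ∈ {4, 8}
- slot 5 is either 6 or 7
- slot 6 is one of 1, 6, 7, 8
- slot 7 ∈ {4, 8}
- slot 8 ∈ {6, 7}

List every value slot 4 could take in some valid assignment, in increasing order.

slot 4 and slot 7 share exactly the 2 values {4, 8}; by pigeonhole those values go to them, so strike 4, 8 from slot 2, slot 6.
slot 5 and slot 8 share exactly the 2 values {6, 7}; by pigeonhole those values go to them, so strike 6, 7 from slot 1, slot 3, slot 6.
slot 3 must be 10 (only option left). Eliminate 10 elsewhere: slot 1.
That leaves slot 6 = 1. Eliminate 1 elsewhere: slot 1.
slot 1 has just one choice, so slot 1 = 5.
No further eliminations apply; slot 4 can still be any of 4, 8.

4, 8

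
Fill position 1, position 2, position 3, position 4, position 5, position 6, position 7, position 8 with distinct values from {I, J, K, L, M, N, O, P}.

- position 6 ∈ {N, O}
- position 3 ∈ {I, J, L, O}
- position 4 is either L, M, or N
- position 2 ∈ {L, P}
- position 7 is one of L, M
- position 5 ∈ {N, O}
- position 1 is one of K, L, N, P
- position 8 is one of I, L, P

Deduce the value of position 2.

P

The 8 variables together cover exactly {I, J, K, L, M, N, O, P} — 8 values for 8 variables — and J appears only in position 3's list, so position 3 = J.
The 7 still-open variables draw from only 7 values {I, K, L, M, N, O, P}, so each is used; only position 8 can be I, hence position 8 = I.
The 6 still-open variables together cover exactly {K, L, M, N, O, P} — 6 values for 6 variables — and K appears only in position 1's list, so position 1 = K.
The 5 still-open variables draw from only 5 values {L, M, N, O, P}, so each is used; only position 2 can be P, hence position 2 = P.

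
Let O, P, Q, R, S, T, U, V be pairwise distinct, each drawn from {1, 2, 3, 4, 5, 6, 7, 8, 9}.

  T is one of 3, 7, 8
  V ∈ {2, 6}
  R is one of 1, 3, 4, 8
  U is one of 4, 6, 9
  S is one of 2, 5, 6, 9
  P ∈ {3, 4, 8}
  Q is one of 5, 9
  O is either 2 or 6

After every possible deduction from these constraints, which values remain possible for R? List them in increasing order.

The 2 variables O and V are confined to {2, 6}, which locks those values in; drop them from S, U.
The 2 variables Q and S are confined to {5, 9}, which locks those values in; drop them from U.
U has just one choice, so U = 4. Strike 4 from P, R.
No further eliminations apply; R can still be any of 1, 3, 8.

1, 3, 8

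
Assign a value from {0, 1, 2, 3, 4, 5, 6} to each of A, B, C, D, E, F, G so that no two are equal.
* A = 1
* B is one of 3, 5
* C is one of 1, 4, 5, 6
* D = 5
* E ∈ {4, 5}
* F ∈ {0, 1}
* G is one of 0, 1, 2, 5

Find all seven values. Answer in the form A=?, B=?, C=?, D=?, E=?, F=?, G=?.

A=1, B=3, C=6, D=5, E=4, F=0, G=2

A must be 1 (only option left). Remove 1 from C, F, G.
D must be 5 (only option left). Remove 5 from B, C, E, G.
E must be 4 (only option left). So C can't be 4.
F has just one choice, so F = 0. Strike 0 from G.
G has just one choice, so G = 2.
B has just one choice, so B = 3.
C's domain is down to {6}, so C = 6.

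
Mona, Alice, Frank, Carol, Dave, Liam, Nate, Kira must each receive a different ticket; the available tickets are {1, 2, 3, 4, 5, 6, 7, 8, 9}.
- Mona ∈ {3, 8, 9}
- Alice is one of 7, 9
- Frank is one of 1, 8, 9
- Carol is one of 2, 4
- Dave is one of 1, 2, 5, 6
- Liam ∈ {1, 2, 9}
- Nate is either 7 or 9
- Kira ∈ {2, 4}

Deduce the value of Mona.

3

The 2 variables Alice and Nate are confined to {7, 9}, which locks those values in; drop them from Mona, Frank, Liam.
Carol and Kira share exactly the 2 values {2, 4}; by pigeonhole those values go to them, so strike 2, 4 from Dave, Liam.
Liam must be 1 (only option left). So Frank, Dave can't be 1.
Frank must be 8 (only option left). So Mona can't be 8.
So Mona = 3.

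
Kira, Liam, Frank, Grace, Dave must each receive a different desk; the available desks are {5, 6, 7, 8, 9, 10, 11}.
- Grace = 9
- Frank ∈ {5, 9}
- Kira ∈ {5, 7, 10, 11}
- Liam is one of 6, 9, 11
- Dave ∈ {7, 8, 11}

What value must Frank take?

Grace must be 9 (only option left). Remove 9 from Liam, Frank.
So Frank = 5.

5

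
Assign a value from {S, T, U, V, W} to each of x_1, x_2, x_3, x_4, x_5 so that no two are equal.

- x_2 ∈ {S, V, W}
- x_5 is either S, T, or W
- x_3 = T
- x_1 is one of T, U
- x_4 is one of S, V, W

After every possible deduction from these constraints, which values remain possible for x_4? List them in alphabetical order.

S, V, W

x_3's domain is down to {T}, so x_3 = T. So x_1, x_5 can't be T.
x_1 has just one choice, so x_1 = U.
No further eliminations apply; x_4 can still be any of S, V, W.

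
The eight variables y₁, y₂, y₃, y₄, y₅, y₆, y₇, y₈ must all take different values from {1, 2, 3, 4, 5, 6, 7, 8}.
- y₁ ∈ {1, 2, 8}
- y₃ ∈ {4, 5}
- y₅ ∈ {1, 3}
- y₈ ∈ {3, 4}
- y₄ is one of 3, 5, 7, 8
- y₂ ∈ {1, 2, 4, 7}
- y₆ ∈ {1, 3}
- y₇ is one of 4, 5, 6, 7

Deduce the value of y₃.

Among the 8 variables, 6 fits only y₇ (and all 8 values in {1, 2, 3, 4, 5, 6, 7, 8} must be used), so y₇ = 6.
y₅ and y₆ between them cover only {1, 3} — a naked pair. Remove those values from y₁, y₂, y₄, y₈.
y₈ must be 4 (only option left). Remove 4 from y₂, y₃.
So y₃ = 5.

5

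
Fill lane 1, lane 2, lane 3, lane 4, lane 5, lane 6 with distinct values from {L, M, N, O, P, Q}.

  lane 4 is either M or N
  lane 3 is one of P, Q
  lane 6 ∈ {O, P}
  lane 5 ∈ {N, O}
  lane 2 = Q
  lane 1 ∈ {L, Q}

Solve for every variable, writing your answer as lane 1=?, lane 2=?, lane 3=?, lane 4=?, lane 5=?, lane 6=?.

lane 1=L, lane 2=Q, lane 3=P, lane 4=M, lane 5=N, lane 6=O

lane 2's domain is down to {Q}, so lane 2 = Q. Eliminate Q elsewhere: lane 1, lane 3.
That leaves lane 3 = P. Eliminate P elsewhere: lane 6.
lane 6 has just one choice, so lane 6 = O. Strike O from lane 5.
lane 1 has just one choice, so lane 1 = L.
That leaves lane 5 = N. Eliminate N elsewhere: lane 4.
That leaves lane 4 = M.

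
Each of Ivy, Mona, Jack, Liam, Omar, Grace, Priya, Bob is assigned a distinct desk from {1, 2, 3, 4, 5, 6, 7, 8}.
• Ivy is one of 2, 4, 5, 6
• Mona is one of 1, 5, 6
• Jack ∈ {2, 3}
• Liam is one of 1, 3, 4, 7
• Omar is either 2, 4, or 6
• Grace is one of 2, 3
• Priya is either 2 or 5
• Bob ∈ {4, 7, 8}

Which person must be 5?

The 8 variables draw from only 8 values {1, 2, 3, 4, 5, 6, 7, 8}, so each is used; only Bob can be 8, hence Bob = 8.
The 7 still-open variables together cover exactly {1, 2, 3, 4, 5, 6, 7} — 7 values for 7 variables — and 7 appears only in Liam's list, so Liam = 7.
The 6 still-open variables together cover exactly {1, 2, 3, 4, 5, 6} — 6 values for 6 variables — and 1 appears only in Mona's list, so Mona = 1.
Jack and Grace share exactly the 2 values {2, 3}; by pigeonhole those values go to them, so strike 2, 3 from Ivy, Omar, Priya.
So 5 goes to Priya.

Priya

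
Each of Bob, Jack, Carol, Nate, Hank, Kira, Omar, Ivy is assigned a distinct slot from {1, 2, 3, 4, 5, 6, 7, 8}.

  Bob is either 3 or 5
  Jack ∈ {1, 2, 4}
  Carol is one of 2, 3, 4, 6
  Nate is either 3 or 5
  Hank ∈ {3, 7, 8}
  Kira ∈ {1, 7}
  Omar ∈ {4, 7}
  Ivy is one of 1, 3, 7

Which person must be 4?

The 8 variables together cover exactly {1, 2, 3, 4, 5, 6, 7, 8} — 8 values for 8 variables — and 6 appears only in Carol's list, so Carol = 6.
The 7 still-open variables draw from only 7 values {1, 2, 3, 4, 5, 7, 8}, so each is used; only Jack can be 2, hence Jack = 2.
The 6 still-open variables draw from only 6 values {1, 3, 4, 5, 7, 8}, so each is used; only Omar can be 4, hence Omar = 4.

Omar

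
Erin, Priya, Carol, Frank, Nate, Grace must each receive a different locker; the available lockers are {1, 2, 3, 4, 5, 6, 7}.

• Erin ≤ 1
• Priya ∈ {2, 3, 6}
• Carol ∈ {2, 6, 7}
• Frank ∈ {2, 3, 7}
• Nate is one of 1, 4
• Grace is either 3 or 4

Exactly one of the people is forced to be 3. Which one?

Grace

Erin has just one choice, so Erin = 1. Strike 1 from Nate.
Nate's domain is down to {4}, so Nate = 4. So Grace can't be 4.
So 3 goes to Grace.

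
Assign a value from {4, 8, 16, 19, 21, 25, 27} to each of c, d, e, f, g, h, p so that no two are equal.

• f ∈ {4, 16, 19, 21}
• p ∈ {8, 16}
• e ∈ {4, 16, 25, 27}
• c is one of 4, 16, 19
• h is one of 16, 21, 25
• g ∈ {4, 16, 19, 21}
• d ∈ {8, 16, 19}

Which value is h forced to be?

25

The 7 variables together cover exactly {4, 8, 16, 19, 21, 25, 27} — 7 values for 7 variables — and 27 appears only in e's list, so e = 27.
The 6 still-open variables draw from only 6 values {4, 8, 16, 19, 21, 25}, so each is used; only h can be 25, hence h = 25.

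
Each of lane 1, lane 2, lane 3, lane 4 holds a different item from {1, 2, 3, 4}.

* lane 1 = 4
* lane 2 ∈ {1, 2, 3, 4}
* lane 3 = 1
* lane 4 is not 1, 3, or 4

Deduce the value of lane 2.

3

lane 1 must be 4 (only option left). Remove 4 from lane 2.
That leaves lane 3 = 1. Eliminate 1 elsewhere: lane 2.
lane 4 has just one choice, so lane 4 = 2. Remove 2 from lane 2.
So lane 2 = 3.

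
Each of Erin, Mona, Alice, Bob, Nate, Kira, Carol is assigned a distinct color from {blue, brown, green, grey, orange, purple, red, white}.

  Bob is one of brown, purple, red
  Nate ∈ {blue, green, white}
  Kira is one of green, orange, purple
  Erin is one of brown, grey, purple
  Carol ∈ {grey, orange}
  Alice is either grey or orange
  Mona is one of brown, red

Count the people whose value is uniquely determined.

Alice and Carol between them cover only {grey, orange} — a naked pair. Remove those values from Erin, Kira.
Erin, Mona, Bob share exactly the 3 values {brown, purple, red}; by pigeonhole those values go to them, so strike brown, purple, red from Kira.
Kira must be green (only option left). Strike green from Nate.
Determined: Kira=green. The other people each still have more than one consistent value. That makes 1.

1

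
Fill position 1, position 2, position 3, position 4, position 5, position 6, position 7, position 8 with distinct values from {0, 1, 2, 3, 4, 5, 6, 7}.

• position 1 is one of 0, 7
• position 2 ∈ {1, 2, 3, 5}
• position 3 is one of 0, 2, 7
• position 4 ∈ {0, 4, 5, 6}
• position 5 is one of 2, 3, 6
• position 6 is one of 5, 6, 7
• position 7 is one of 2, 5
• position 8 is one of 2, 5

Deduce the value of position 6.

The 8 variables together cover exactly {0, 1, 2, 3, 4, 5, 6, 7} — 8 values for 8 variables — and 1 appears only in position 2's list, so position 2 = 1.
The 7 still-open variables draw from only 7 values {0, 2, 3, 4, 5, 6, 7}, so each is used; only position 5 can be 3, hence position 5 = 3.
Among the 6 still-open variables, 4 fits only position 4 (and all 6 values in {0, 2, 4, 5, 6, 7} must be used), so position 4 = 4.
The 5 still-open variables draw from only 5 values {0, 2, 5, 6, 7}, so each is used; only position 6 can be 6, hence position 6 = 6.

6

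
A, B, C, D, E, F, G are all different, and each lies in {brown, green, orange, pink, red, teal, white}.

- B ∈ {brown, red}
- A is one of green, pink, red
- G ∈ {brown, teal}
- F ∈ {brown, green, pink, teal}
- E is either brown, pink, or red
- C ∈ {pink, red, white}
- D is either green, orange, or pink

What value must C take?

white

Among the 7 variables, orange fits only D (and all 7 values in {brown, green, orange, pink, red, teal, white} must be used), so D = orange.
The 6 still-open variables draw from only 6 values {brown, green, pink, red, teal, white}, so each is used; only C can be white, hence C = white.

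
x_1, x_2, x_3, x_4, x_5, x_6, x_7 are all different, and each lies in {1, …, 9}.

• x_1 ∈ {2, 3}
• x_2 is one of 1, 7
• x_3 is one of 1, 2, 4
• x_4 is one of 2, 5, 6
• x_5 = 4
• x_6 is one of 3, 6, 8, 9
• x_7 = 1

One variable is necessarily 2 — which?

x_3

x_5's domain is down to {4}, so x_5 = 4. Remove 4 from x_3.
x_7 must be 1 (only option left). Strike 1 from x_2, x_3.
So 2 goes to x_3.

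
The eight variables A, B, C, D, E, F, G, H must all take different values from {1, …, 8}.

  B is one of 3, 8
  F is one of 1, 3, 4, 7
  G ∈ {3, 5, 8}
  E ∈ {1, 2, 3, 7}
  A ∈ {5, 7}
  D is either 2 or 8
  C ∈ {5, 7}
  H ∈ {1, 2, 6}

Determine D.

The 8 variables draw from only 8 values {1, 2, 3, 4, 5, 6, 7, 8}, so each is used; only F can be 4, hence F = 4.
Among the 7 still-open variables, 6 fits only H (and all 7 values in {1, 2, 3, 5, 6, 7, 8} must be used), so H = 6.
Among the 6 still-open variables, 1 fits only E (and all 6 values in {1, 2, 3, 5, 7, 8} must be used), so E = 1.
Among the 5 still-open variables, 2 fits only D (and all 5 values in {2, 3, 5, 7, 8} must be used), so D = 2.

2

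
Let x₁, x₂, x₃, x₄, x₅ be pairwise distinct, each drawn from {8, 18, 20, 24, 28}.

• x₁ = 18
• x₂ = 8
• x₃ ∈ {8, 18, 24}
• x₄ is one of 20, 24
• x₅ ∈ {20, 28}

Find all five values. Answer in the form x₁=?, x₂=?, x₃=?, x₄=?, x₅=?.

x₁ has just one choice, so x₁ = 18. So x₃ can't be 18.
x₂'s domain is down to {8}, so x₂ = 8. Strike 8 from x₃.
x₃ has just one choice, so x₃ = 24. So x₄ can't be 24.
x₄ must be 20 (only option left). Strike 20 from x₅.
That leaves x₅ = 28.

x₁=18, x₂=8, x₃=24, x₄=20, x₅=28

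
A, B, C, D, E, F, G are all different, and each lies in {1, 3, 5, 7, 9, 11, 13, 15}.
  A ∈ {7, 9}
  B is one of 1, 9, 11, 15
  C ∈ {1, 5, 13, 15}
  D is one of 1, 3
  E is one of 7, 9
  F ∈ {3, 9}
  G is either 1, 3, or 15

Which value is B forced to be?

A and E between them cover only {7, 9} — a naked pair. Remove those values from B, F.
F's domain is down to {3}, so F = 3. Strike 3 from D, G.
D has just one choice, so D = 1. Remove 1 from B, C, G.
That leaves G = 15. Strike 15 from B, C.
So B = 11.

11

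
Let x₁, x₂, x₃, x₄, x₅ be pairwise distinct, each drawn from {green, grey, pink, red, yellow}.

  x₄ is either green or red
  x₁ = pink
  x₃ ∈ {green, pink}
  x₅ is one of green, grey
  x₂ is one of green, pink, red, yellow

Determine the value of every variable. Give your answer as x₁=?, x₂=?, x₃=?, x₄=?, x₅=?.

x₁'s domain is down to {pink}, so x₁ = pink. Eliminate pink elsewhere: x₂, x₃.
x₃'s domain is down to {green}, so x₃ = green. Strike green from x₂, x₄, x₅.
x₄'s domain is down to {red}, so x₄ = red. Remove red from x₂.
x₅ has just one choice, so x₅ = grey.
x₂ has just one choice, so x₂ = yellow.

x₁=pink, x₂=yellow, x₃=green, x₄=red, x₅=grey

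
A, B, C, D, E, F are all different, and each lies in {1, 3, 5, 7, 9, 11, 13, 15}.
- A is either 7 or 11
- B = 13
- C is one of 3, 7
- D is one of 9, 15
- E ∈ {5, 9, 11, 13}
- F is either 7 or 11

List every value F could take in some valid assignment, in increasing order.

7, 11

B's domain is down to {13}, so B = 13. Eliminate 13 elsewhere: E.
A and F between them cover only {7, 11} — a naked pair. Remove those values from C, E.
That leaves C = 3.
No further eliminations apply; F can still be any of 7, 11.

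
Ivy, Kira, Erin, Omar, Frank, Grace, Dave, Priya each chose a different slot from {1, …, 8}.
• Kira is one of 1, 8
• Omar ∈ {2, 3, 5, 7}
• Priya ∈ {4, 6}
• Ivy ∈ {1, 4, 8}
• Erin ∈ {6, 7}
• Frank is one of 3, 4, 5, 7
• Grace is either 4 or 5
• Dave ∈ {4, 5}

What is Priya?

6

The 8 variables draw from only 8 values {1, 2, 3, 4, 5, 6, 7, 8}, so each is used; only Omar can be 2, hence Omar = 2.
The 7 still-open variables draw from only 7 values {1, 3, 4, 5, 6, 7, 8}, so each is used; only Frank can be 3, hence Frank = 3.
The 6 still-open variables together cover exactly {1, 4, 5, 6, 7, 8} — 6 values for 6 variables — and 7 appears only in Erin's list, so Erin = 7.
The 5 still-open variables together cover exactly {1, 4, 5, 6, 8} — 5 values for 5 variables — and 6 appears only in Priya's list, so Priya = 6.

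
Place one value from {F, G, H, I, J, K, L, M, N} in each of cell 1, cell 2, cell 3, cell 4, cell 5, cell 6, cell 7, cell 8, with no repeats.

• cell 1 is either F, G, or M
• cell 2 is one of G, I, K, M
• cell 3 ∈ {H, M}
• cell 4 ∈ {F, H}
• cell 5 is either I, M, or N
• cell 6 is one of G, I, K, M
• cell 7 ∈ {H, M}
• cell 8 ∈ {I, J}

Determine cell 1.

The 8 variables together cover exactly {F, G, H, I, J, K, M, N} — 8 values for 8 variables — and J appears only in cell 8's list, so cell 8 = J.
The 7 still-open variables together cover exactly {F, G, H, I, K, M, N} — 7 values for 7 variables — and N appears only in cell 5's list, so cell 5 = N.
cell 3 and cell 7 share exactly the 2 values {H, M}; by pigeonhole those values go to them, so strike H, M from cell 1, cell 2, cell 4, cell 6.
cell 4's domain is down to {F}, so cell 4 = F. Strike F from cell 1.
So cell 1 = G.

G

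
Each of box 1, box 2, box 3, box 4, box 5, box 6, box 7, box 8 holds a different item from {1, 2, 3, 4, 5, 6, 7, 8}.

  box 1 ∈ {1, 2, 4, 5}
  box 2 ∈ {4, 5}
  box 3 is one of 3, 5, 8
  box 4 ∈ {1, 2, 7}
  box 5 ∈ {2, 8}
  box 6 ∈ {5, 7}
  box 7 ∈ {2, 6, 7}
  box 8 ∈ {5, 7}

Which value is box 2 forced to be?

4

The 8 variables together cover exactly {1, 2, 3, 4, 5, 6, 7, 8} — 8 values for 8 variables — and 3 appears only in box 3's list, so box 3 = 3.
Among the 7 still-open variables, 6 fits only box 7 (and all 7 values in {1, 2, 4, 5, 6, 7, 8} must be used), so box 7 = 6.
The 6 still-open variables together cover exactly {1, 2, 4, 5, 7, 8} — 6 values for 6 variables — and 8 appears only in box 5's list, so box 5 = 8.
box 6 and box 8 between them cover only {5, 7} — a naked pair. Remove those values from box 1, box 2, box 4.
So box 2 = 4.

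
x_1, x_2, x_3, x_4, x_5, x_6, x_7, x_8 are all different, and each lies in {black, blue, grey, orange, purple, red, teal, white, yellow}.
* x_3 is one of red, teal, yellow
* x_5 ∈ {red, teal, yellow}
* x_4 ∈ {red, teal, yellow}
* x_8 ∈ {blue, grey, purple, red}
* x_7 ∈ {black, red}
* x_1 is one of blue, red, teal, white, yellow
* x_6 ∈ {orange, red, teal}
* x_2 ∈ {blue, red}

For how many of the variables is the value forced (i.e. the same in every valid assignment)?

The 3 variables x_3, x_4, x_5 are confined to {red, teal, yellow}, which locks those values in; drop them from x_1, x_2, x_6, x_7, x_8.
x_2 must be blue (only option left). Remove blue from x_1, x_8.
x_6 has just one choice, so x_6 = orange.
x_7 must be black (only option left).
That leaves x_1 = white.
Determined: x_1=white, x_2=blue, x_6=orange, x_7=black. The other variables each still have more than one consistent value. That makes 4.

4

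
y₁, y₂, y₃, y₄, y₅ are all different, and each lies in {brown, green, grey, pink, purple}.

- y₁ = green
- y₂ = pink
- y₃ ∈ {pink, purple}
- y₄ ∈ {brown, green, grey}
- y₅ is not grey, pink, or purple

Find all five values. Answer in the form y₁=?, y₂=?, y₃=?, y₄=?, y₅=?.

y₁ must be green (only option left). Strike green from y₄, y₅.
y₂ must be pink (only option left). Strike pink from y₃.
y₃ must be purple (only option left).
y₅'s domain is down to {brown}, so y₅ = brown. Eliminate brown elsewhere: y₄.
y₄ must be grey (only option left).

y₁=green, y₂=pink, y₃=purple, y₄=grey, y₅=brown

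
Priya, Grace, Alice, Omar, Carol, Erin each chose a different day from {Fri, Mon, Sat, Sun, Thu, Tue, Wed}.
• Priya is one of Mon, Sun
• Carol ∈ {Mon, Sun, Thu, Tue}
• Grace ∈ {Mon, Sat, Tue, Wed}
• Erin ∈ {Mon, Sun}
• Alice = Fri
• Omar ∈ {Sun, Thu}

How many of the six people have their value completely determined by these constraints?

3

Alice has just one choice, so Alice = Fri.
Priya and Erin share exactly the 2 values {Mon, Sun}; by pigeonhole those values go to them, so strike Mon, Sun from Grace, Omar, Carol.
Omar's domain is down to {Thu}, so Omar = Thu. Remove Thu from Carol.
Carol's domain is down to {Tue}, so Carol = Tue. Remove Tue from Grace.
Determined: Alice=Fri, Omar=Thu, Carol=Tue. The other people each still have more than one consistent value. That makes 3.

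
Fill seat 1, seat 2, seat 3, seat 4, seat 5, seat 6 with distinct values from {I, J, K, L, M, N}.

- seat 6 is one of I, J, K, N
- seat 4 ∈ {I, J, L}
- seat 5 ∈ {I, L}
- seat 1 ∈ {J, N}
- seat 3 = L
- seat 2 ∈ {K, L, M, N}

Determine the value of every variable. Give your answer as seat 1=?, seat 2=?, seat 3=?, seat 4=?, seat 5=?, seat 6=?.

seat 3 must be L (only option left). So seat 2, seat 4, seat 5 can't be L.
seat 5's domain is down to {I}, so seat 5 = I. So seat 4, seat 6 can't be I.
That leaves seat 4 = J. Remove J from seat 1, seat 6.
seat 1 has just one choice, so seat 1 = N. So seat 2, seat 6 can't be N.
seat 6 must be K (only option left). Strike K from seat 2.
seat 2 must be M (only option left).

seat 1=N, seat 2=M, seat 3=L, seat 4=J, seat 5=I, seat 6=K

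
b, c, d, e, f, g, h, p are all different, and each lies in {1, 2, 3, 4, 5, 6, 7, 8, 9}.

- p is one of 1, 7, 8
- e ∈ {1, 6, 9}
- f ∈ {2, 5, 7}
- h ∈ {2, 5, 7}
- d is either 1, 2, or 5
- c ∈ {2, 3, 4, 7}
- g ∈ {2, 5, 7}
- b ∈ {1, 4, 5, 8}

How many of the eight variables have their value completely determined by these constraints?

f, g, h between them cover only {2, 5, 7} — a naked triple. Remove those values from b, c, d, p.
d has just one choice, so d = 1. Eliminate 1 elsewhere: b, e, p.
p has just one choice, so p = 8. So b can't be 8.
That leaves b = 4. Remove 4 from c.
c's domain is down to {3}, so c = 3.
Determined: b=4, c=3, d=1, p=8. The other variables each still have more than one consistent value. That makes 4.

4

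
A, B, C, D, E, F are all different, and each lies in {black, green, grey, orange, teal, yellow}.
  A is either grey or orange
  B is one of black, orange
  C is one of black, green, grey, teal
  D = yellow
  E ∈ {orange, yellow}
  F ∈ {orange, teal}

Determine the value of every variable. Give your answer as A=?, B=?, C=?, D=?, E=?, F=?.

A=grey, B=black, C=green, D=yellow, E=orange, F=teal

D's domain is down to {yellow}, so D = yellow. Eliminate yellow elsewhere: E.
That leaves E = orange. Remove orange from A, B, F.
F has just one choice, so F = teal. Eliminate teal elsewhere: C.
That leaves A = grey. Remove grey from C.
That leaves B = black. Strike black from C.
C has just one choice, so C = green.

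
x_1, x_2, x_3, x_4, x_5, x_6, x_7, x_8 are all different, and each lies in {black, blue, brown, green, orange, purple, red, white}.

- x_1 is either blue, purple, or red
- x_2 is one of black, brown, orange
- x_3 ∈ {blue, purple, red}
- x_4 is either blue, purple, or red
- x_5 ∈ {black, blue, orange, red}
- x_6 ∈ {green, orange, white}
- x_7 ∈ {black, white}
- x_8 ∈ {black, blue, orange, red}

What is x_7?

The 8 variables draw from only 8 values {black, blue, brown, green, orange, purple, red, white}, so each is used; only x_2 can be brown, hence x_2 = brown.
Among the 7 still-open variables, green fits only x_6 (and all 7 values in {black, blue, green, orange, purple, red, white} must be used), so x_6 = green.
The 6 still-open variables draw from only 6 values {black, blue, orange, purple, red, white}, so each is used; only x_7 can be white, hence x_7 = white.

white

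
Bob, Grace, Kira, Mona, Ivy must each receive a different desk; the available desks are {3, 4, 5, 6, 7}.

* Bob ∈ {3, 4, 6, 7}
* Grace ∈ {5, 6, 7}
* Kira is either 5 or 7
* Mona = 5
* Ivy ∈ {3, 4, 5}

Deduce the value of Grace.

6

Mona's domain is down to {5}, so Mona = 5. Remove 5 from Grace, Kira, Ivy.
Kira has just one choice, so Kira = 7. Remove 7 from Bob, Grace.
So Grace = 6.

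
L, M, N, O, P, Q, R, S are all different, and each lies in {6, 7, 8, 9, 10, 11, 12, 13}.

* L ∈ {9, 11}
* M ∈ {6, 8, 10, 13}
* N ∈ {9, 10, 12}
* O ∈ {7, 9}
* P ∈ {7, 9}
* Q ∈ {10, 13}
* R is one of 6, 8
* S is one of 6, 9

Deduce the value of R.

The 8 variables together cover exactly {6, 7, 8, 9, 10, 11, 12, 13} — 8 values for 8 variables — and 11 appears only in L's list, so L = 11.
The 7 still-open variables draw from only 7 values {6, 7, 8, 9, 10, 12, 13}, so each is used; only N can be 12, hence N = 12.
O and P share exactly the 2 values {7, 9}; by pigeonhole those values go to them, so strike 7, 9 from S.
S must be 6 (only option left). Eliminate 6 elsewhere: M, R.
So R = 8.

8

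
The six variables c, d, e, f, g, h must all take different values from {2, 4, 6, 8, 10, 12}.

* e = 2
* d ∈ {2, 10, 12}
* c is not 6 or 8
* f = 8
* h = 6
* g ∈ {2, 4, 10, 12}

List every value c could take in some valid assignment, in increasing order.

4, 10, 12

e must be 2 (only option left). Strike 2 from c, d, g.
f has just one choice, so f = 8.
h must be 6 (only option left).
No further eliminations apply; c can still be any of 4, 10, 12.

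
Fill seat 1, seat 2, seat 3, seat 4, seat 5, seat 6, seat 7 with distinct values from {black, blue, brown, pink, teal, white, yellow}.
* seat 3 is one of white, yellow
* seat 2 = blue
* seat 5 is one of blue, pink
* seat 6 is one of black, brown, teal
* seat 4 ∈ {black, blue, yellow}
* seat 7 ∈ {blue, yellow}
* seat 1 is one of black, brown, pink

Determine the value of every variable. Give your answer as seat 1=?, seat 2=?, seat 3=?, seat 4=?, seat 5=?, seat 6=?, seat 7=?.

seat 1=brown, seat 2=blue, seat 3=white, seat 4=black, seat 5=pink, seat 6=teal, seat 7=yellow

seat 2 must be blue (only option left). Eliminate blue elsewhere: seat 4, seat 5, seat 7.
That leaves seat 5 = pink. Strike pink from seat 1.
seat 7 must be yellow (only option left). So seat 3, seat 4 can't be yellow.
seat 3's domain is down to {white}, so seat 3 = white.
That leaves seat 4 = black. Strike black from seat 1, seat 6.
seat 1 has just one choice, so seat 1 = brown. Eliminate brown elsewhere: seat 6.
seat 6 has just one choice, so seat 6 = teal.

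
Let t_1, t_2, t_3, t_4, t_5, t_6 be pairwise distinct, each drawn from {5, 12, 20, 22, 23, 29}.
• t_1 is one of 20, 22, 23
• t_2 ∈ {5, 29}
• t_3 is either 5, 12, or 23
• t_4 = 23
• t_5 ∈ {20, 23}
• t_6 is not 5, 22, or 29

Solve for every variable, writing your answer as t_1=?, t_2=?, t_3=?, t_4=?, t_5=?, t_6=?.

t_4's domain is down to {23}, so t_4 = 23. Remove 23 from t_1, t_3, t_5, t_6.
That leaves t_5 = 20. So t_1, t_6 can't be 20.
t_6 has just one choice, so t_6 = 12. Strike 12 from t_3.
t_1 has just one choice, so t_1 = 22.
t_3 has just one choice, so t_3 = 5. Strike 5 from t_2.
That leaves t_2 = 29.

t_1=22, t_2=29, t_3=5, t_4=23, t_5=20, t_6=12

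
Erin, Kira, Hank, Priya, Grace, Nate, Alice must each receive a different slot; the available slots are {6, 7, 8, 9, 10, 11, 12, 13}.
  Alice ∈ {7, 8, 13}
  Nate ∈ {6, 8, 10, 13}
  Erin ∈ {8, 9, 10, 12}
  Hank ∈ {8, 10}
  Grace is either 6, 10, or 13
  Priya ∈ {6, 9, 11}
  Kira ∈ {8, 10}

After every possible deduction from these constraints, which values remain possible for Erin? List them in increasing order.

Kira and Hank share exactly the 2 values {8, 10}; by pigeonhole those values go to them, so strike 8, 10 from Erin, Grace, Nate, Alice.
The 2 variables Grace and Nate are confined to {6, 13}, which locks those values in; drop them from Priya, Alice.
Alice must be 7 (only option left).
No further eliminations apply; Erin can still be any of 9, 12.

9, 12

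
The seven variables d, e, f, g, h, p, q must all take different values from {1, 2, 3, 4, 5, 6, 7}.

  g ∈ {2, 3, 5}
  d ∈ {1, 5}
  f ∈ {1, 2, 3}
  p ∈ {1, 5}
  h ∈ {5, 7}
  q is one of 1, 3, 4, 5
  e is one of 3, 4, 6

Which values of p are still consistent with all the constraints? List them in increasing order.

The 7 variables together cover exactly {1, 2, 3, 4, 5, 6, 7} — 7 values for 7 variables — and 6 appears only in e's list, so e = 6.
The 6 still-open variables draw from only 6 values {1, 2, 3, 4, 5, 7}, so each is used; only q can be 4, hence q = 4.
Among the 5 still-open variables, 7 fits only h (and all 5 values in {1, 2, 3, 5, 7} must be used), so h = 7.
d and p between them cover only {1, 5} — a naked pair. Remove those values from f, g.
No further eliminations apply; p can still be any of 1, 5.

1, 5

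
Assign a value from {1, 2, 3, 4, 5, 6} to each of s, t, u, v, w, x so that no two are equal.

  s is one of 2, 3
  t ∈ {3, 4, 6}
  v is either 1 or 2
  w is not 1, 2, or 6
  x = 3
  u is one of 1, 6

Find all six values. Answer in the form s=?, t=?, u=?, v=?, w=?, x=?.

x's domain is down to {3}, so x = 3. So s, t, w can't be 3.
That leaves s = 2. Strike 2 from v.
v has just one choice, so v = 1. Eliminate 1 elsewhere: u.
u has just one choice, so u = 6. So t can't be 6.
t has just one choice, so t = 4. So w can't be 4.
w's domain is down to {5}, so w = 5.

s=2, t=4, u=6, v=1, w=5, x=3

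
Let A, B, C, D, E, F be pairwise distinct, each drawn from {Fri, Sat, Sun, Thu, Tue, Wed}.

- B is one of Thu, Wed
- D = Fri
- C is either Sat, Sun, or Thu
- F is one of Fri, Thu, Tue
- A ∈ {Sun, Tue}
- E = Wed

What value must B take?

Thu

D has just one choice, so D = Fri. Strike Fri from F.
E must be Wed (only option left). Remove Wed from B.
So B = Thu.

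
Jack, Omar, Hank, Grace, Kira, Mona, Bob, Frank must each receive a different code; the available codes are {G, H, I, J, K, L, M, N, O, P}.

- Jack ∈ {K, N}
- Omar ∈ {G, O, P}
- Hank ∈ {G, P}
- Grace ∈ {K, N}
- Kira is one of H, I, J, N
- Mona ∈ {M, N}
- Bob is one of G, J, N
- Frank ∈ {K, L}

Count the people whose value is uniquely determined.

Jack and Grace between them cover only {K, N} — a naked pair. Remove those values from Kira, Mona, Bob, Frank.
Mona has just one choice, so Mona = M.
That leaves Frank = L.
Determined: Mona=M, Frank=L. The other people each still have more than one consistent value. That makes 2.

2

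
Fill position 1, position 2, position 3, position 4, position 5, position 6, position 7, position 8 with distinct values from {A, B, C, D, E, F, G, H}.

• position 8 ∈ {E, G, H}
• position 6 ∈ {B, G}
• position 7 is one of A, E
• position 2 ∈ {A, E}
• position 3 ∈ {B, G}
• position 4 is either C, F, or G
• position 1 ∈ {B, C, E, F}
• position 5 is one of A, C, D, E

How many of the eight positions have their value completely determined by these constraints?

2

The 8 variables together cover exactly {A, B, C, D, E, F, G, H} — 8 values for 8 variables — and D appears only in position 5's list, so position 5 = D.
Among the 7 still-open variables, H fits only position 8 (and all 7 values in {A, B, C, E, F, G, H} must be used), so position 8 = H.
The 2 variables position 2 and position 7 are confined to {A, E}, which locks those values in; drop them from position 1.
The 2 variables position 3 and position 6 are confined to {B, G}, which locks those values in; drop them from position 1, position 4.
Determined: position 5=D, position 8=H. The other positions each still have more than one consistent value. That makes 2.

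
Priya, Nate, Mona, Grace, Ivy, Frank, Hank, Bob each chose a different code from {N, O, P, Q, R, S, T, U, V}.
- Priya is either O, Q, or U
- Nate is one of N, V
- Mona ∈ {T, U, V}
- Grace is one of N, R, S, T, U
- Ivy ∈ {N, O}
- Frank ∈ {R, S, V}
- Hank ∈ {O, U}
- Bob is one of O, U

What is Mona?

T

The 8 variables draw from only 8 values {N, O, Q, R, S, T, U, V}, so each is used; only Priya can be Q, hence Priya = Q.
Hank and Bob between them cover only {O, U} — a naked pair. Remove those values from Mona, Grace, Ivy.
Ivy's domain is down to {N}, so Ivy = N. Remove N from Nate, Grace.
Nate must be V (only option left). Strike V from Mona, Frank.
So Mona = T.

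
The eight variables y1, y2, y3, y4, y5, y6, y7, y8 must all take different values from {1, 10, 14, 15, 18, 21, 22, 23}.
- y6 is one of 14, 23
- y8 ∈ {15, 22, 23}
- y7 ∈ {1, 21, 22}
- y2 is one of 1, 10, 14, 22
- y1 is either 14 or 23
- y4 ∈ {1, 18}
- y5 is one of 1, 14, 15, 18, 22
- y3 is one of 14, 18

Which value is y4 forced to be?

Among the 8 variables, 10 fits only y2 (and all 8 values in {1, 10, 14, 15, 18, 21, 22, 23} must be used), so y2 = 10.
The 7 still-open variables draw from only 7 values {1, 14, 15, 18, 21, 22, 23}, so each is used; only y7 can be 21, hence y7 = 21.
y1 and y6 between them cover only {14, 23} — a naked pair. Remove those values from y3, y5, y8.
y3's domain is down to {18}, so y3 = 18. Strike 18 from y4, y5.
So y4 = 1.

1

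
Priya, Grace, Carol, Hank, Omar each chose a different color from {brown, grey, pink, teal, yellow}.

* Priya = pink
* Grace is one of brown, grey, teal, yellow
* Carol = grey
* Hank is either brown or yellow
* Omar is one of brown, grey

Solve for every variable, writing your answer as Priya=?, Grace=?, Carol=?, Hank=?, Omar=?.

Priya=pink, Grace=teal, Carol=grey, Hank=yellow, Omar=brown

Priya has just one choice, so Priya = pink.
Carol's domain is down to {grey}, so Carol = grey. Strike grey from Grace, Omar.
Omar must be brown (only option left). So Grace, Hank can't be brown.
Hank must be yellow (only option left). Eliminate yellow elsewhere: Grace.
Grace must be teal (only option left).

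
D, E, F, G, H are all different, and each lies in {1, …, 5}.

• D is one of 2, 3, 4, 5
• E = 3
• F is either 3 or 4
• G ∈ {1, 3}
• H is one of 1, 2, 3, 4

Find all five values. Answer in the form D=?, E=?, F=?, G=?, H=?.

E's domain is down to {3}, so E = 3. So D, F, G, H can't be 3.
That leaves F = 4. Eliminate 4 elsewhere: D, H.
G's domain is down to {1}, so G = 1. Strike 1 from H.
H has just one choice, so H = 2. Strike 2 from D.
D has just one choice, so D = 5.

D=5, E=3, F=4, G=1, H=2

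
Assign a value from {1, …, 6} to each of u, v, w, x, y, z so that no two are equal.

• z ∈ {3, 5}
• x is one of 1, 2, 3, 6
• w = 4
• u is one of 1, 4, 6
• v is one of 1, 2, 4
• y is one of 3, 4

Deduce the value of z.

w has just one choice, so w = 4. Remove 4 from u, v, y.
y's domain is down to {3}, so y = 3. Strike 3 from x, z.
So z = 5.

5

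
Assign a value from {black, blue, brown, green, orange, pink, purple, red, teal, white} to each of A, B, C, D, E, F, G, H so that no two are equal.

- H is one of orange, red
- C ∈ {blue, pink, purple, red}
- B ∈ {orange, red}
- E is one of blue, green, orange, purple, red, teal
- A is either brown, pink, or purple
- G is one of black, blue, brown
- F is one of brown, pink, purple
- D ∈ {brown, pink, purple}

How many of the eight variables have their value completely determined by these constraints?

The 2 variables B and H are confined to {orange, red}, which locks those values in; drop them from C, E.
The 3 variables A, D, F are confined to {brown, pink, purple}, which locks those values in; drop them from C, E, G.
C's domain is down to {blue}, so C = blue. Remove blue from E, G.
G's domain is down to {black}, so G = black.
Determined: C=blue, G=black. The other variables each still have more than one consistent value. That makes 2.

2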